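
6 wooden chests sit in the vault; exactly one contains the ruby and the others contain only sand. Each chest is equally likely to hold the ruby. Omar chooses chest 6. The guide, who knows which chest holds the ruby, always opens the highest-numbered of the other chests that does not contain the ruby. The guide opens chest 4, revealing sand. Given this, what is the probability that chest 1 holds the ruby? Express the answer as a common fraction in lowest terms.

Consider each possible location of the ruby in turn.
If it is in any of chests 1, 2, 3, and 6 (prior 1/6 each): the guide would have opened chest 5 instead, probability 0; weight (1/6)·0 = 0 each.
If it is in chest 4 (prior 1/6): the guide opened chest 4, so this case is ruled out; weight (1/6)·0 = 0.
If it is in chest 5 (prior 1/6): chest 4 is the highest-numbered option available, probability 1; weight (1/6)·1 = 1/6.
The weights sum to 1/6.
So P(the ruby in chest 1 | the guide opened chest 4) = 0 / (1/6) = 0.

0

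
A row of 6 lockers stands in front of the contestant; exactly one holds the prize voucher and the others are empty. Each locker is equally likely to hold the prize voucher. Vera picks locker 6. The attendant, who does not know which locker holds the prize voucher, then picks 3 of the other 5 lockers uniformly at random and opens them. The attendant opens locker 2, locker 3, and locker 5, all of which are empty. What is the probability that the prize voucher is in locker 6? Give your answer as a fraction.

Apply Bayes' rule, conditioning on where the prize voucher actually is.
If it is in any of lockers 1, 4, and 6 (prior 1/6 each): the attendant picks exactly this set with probability 1/10 regardless, and none is the prize; weight (1/6)·(1/10) = 1/60 each.
If it is in any of lockers 2, 3, and 5 (prior 1/6 each): that locker was opened and seen not to hold the prize — ruled out; weight (1/6)·0 = 0 each.
The weights sum to 1/20.
So P(the prize voucher in locker 6 | the attendant opened locker 2, locker 3, and locker 5) = (1/60) / (1/20) = 1/3.

1/3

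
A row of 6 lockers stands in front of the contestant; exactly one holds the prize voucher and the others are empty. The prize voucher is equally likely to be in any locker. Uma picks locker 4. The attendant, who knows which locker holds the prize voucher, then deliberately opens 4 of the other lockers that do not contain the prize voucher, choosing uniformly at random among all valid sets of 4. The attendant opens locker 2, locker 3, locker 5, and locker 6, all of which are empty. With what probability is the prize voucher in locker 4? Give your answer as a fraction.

Condition on the true location of the prize voucher.
If it is in locker 1 (prior 1/6): the attendant has no choice, probability 1; weight (1/6)·1 = 1/6.
If it is in any of lockers 2, 3, 5, and 6 (prior 1/6 each): that locker was opened and seen not to hold the prize — ruled out; weight (1/6)·0 = 0 each.
If it is in locker 4 (prior 1/6): the attendant has 5 equally likely choices, so probability 1/5; weight (1/6)·(1/5) = 1/30.
The weights sum to 1/5.
So P(the prize voucher in locker 4 | the attendant opened locker 2, locker 3, locker 5, and locker 6) = (1/30) / (1/5) = 1/6.

1/6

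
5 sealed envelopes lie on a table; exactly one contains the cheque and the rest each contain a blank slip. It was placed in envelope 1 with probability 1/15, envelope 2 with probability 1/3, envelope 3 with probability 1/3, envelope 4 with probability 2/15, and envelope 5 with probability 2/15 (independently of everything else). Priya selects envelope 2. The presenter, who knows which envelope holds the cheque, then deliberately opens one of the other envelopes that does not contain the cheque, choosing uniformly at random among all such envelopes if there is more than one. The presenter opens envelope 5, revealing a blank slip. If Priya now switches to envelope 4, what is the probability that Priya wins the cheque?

Apply Bayes' rule, conditioning on where the cheque actually is.
If it is in envelope 1 (prior 1/15): the presenter has 3 equally likely choices, so probability 1/3; weight (1/15)·(1/3) = 1/45.
If it is in envelope 2 (prior 1/3): the presenter has 4 equally likely choices, so probability 1/4; weight (1/3)·(1/4) = 1/12.
If it is in envelope 3 (prior 1/3): the presenter has 3 equally likely choices, so probability 1/3; weight (1/3)·(1/3) = 1/9.
If it is in envelope 4 (prior 2/15): the presenter has 3 equally likely choices, so probability 1/3; weight (2/15)·(1/3) = 2/45.
If it is in envelope 5 (prior 2/15): the presenter opened envelope 5, so this case is ruled out; weight (2/15)·0 = 0.
The weights sum to 47/180.
So P(the cheque in envelope 4 | the presenter opened envelope 5) = (2/45) / (47/180) = 8/47.

8/47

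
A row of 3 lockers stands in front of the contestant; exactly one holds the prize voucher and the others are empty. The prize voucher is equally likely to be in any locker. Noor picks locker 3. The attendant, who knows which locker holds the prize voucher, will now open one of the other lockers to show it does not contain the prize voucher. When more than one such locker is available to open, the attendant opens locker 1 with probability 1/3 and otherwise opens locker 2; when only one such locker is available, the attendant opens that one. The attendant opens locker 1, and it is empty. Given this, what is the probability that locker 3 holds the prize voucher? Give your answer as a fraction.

1/4

Consider each possible location of the prize voucher in turn.
If it is in locker 1 (prior 1/3): the attendant opened locker 1, so this case is ruled out; weight (1/3)·0 = 0.
If it is in locker 2 (prior 1/3): only locker 1 is available, probability 1; weight (1/3)·1 = 1/3.
If it is in locker 3 (prior 1/3): locker 1 is available, opened with probability 1/3; weight (1/3)·(1/3) = 1/9.
The weights sum to 4/9.
So P(the prize voucher in locker 3 | the attendant opened locker 1) = (1/9) / (4/9) = 1/4.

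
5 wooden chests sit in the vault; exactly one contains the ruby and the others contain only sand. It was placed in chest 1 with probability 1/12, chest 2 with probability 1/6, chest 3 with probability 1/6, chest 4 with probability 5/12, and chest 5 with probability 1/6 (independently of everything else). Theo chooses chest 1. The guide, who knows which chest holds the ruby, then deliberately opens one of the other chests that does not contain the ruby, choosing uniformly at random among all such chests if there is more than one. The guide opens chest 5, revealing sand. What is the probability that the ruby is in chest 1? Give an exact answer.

1/13

Apply Bayes' rule, conditioning on where the ruby actually is.
If it is in chest 1 (prior 1/12): the guide has 4 equally likely choices, so probability 1/4; weight (1/12)·(1/4) = 1/48.
If it is in either of chests 2 and 3 (prior 1/6 each): the guide has 3 equally likely choices, so probability 1/3; weight (1/6)·(1/3) = 1/18 each.
If it is in chest 4 (prior 5/12): the guide has 3 equally likely choices, so probability 1/3; weight (5/12)·(1/3) = 5/36.
If it is in chest 5 (prior 1/6): the guide opened chest 5, so this case is ruled out; weight (1/6)·0 = 0.
The weights sum to 13/48.
So P(the ruby in chest 1 | the guide opened chest 5) = (1/48) / (13/48) = 1/13.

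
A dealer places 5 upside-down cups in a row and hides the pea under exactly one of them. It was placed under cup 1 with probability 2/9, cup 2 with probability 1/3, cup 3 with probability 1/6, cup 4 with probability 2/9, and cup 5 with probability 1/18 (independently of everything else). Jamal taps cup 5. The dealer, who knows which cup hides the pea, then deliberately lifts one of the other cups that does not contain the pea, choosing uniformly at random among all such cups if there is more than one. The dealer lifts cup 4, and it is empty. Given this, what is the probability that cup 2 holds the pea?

24/55

Consider each possible location of the pea in turn.
If it is under cup 1 (prior 2/9): the dealer has 3 equally likely choices, so probability 1/3; weight (2/9)·(1/3) = 2/27.
If it is under cup 2 (prior 1/3): the dealer has 3 equally likely choices, so probability 1/3; weight (1/3)·(1/3) = 1/9.
If it is under cup 3 (prior 1/6): the dealer has 3 equally likely choices, so probability 1/3; weight (1/6)·(1/3) = 1/18.
If it is under cup 4 (prior 2/9): the dealer opened cup 4, so this case is ruled out; weight (2/9)·0 = 0.
If it is under cup 5 (prior 1/18): the dealer has 4 equally likely choices, so probability 1/4; weight (1/18)·(1/4) = 1/72.
The weights sum to 55/216.
So P(the pea under cup 2 | the dealer opened cup 4) = (1/9) / (55/216) = 24/55.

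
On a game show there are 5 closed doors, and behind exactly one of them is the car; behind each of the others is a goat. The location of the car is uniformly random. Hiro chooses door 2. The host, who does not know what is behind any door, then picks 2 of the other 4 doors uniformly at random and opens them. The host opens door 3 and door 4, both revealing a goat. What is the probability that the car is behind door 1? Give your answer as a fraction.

Apply Bayes' rule, conditioning on where the car actually is.
If it is behind any of doors 1, 2, and 5 (prior 1/5 each): the host picks exactly this set with probability 1/6 regardless, and none is the prize; weight (1/5)·(1/6) = 1/30 each.
If it is behind either of doors 3 and 4 (prior 1/5 each): that door was opened and seen not to hold the prize — ruled out; weight (1/5)·0 = 0 each.
The weights sum to 1/10.
So P(the car behind door 1 | the host opened door 3 and door 4) = (1/30) / (1/10) = 1/3.

1/3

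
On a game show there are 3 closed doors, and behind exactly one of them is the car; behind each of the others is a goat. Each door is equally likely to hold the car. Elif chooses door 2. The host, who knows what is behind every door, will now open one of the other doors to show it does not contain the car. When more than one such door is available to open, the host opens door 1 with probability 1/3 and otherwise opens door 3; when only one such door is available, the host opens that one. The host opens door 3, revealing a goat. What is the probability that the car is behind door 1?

3/5

Consider each possible location of the car in turn.
If it is behind door 1 (prior 1/3): only door 3 is available, probability 1; weight (1/3)·1 = 1/3.
If it is behind door 2 (prior 1/3): door 1 is available but not opened, probability 2/3; weight (1/3)·(2/3) = 2/9.
If it is behind door 3 (prior 1/3): the host opened door 3, so this case is ruled out; weight (1/3)·0 = 0.
The weights sum to 5/9.
So P(the car behind door 1 | the host opened door 3) = (1/3) / (5/9) = 3/5.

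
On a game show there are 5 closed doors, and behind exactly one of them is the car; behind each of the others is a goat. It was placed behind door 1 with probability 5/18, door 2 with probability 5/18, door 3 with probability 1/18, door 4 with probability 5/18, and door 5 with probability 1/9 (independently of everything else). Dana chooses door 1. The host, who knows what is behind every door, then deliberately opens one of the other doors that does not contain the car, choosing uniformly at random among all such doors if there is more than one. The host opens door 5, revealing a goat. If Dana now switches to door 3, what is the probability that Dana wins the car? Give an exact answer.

Apply Bayes' rule, conditioning on where the car actually is.
If it is behind door 1 (prior 5/18): the host has 4 equally likely choices, so probability 1/4; weight (5/18)·(1/4) = 5/72.
If it is behind either of doors 2 and 4 (prior 5/18 each): the host has 3 equally likely choices, so probability 1/3; weight (5/18)·(1/3) = 5/54 each.
If it is behind door 3 (prior 1/18): the host has 3 equally likely choices, so probability 1/3; weight (1/18)·(1/3) = 1/54.
If it is behind door 5 (prior 1/9): the host opened door 5, so this case is ruled out; weight (1/9)·0 = 0.
The weights sum to 59/216.
So P(the car behind door 3 | the host opened door 5) = (1/54) / (59/216) = 4/59.

4/59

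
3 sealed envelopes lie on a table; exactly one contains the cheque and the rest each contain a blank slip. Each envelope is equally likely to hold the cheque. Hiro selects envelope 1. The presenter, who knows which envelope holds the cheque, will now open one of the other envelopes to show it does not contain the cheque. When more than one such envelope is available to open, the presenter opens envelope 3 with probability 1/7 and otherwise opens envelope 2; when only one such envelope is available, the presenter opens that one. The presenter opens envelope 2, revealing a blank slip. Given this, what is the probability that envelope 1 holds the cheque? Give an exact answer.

6/13

Consider each possible location of the cheque in turn.
If it is in envelope 1 (prior 1/3): envelope 3 is available but not opened, probability 6/7; weight (1/3)·(6/7) = 2/7.
If it is in envelope 2 (prior 1/3): the presenter opened envelope 2, so this case is ruled out; weight (1/3)·0 = 0.
If it is in envelope 3 (prior 1/3): only envelope 2 is available, probability 1; weight (1/3)·1 = 1/3.
The weights sum to 13/21.
So P(the cheque in envelope 1 | the presenter opened envelope 2) = (2/7) / (13/21) = 6/13.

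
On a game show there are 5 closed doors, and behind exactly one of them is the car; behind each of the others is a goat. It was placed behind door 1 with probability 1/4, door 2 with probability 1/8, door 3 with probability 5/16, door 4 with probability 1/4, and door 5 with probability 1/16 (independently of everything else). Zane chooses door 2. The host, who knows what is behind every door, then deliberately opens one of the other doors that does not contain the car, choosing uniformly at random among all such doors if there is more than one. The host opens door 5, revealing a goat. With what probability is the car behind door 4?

Apply Bayes' rule, conditioning on where the car actually is.
If it is behind either of doors 1 and 4 (prior 1/4 each): the host has 3 equally likely choices, so probability 1/3; weight (1/4)·(1/3) = 1/12 each.
If it is behind door 2 (prior 1/8): the host has 4 equally likely choices, so probability 1/4; weight (1/8)·(1/4) = 1/32.
If it is behind door 3 (prior 5/16): the host has 3 equally likely choices, so probability 1/3; weight (5/16)·(1/3) = 5/48.
If it is behind door 5 (prior 1/16): the host opened door 5, so this case is ruled out; weight (1/16)·0 = 0.
The weights sum to 29/96.
So P(the car behind door 4 | the host opened door 5) = (1/12) / (29/96) = 8/29.

8/29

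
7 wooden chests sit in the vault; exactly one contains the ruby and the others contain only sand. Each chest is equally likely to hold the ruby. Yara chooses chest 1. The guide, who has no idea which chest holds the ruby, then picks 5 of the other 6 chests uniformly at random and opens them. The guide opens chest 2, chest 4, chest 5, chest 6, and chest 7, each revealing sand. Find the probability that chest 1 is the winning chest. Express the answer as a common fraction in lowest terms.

1/2

Consider each possible location of the ruby in turn.
If it is in either of chests 1 and 3 (prior 1/7 each): the guide picks exactly this set with probability 1/6 regardless, and none is the prize; weight (1/7)·(1/6) = 1/42 each.
If it is in any of chests 2, 4, 5, 6, and 7 (prior 1/7 each): that chest was opened and seen not to hold the prize — ruled out; weight (1/7)·0 = 0 each.
The weights sum to 1/21.
So P(the ruby in chest 1 | the guide opened chest 2, chest 4, chest 5, chest 6, and chest 7) = (1/42) / (1/21) = 1/2.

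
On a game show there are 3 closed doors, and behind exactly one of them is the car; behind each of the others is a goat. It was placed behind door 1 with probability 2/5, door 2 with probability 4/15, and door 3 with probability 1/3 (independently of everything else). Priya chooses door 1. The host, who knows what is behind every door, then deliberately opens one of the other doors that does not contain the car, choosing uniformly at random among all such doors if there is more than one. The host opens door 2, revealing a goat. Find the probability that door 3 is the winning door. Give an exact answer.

Consider each possible location of the car in turn.
If it is behind door 1 (prior 2/5): the host has 2 equally likely choices, so probability 1/2; weight (2/5)·(1/2) = 1/5.
If it is behind door 2 (prior 4/15): the host opened door 2, so this case is ruled out; weight (4/15)·0 = 0.
If it is behind door 3 (prior 1/3): the host has no choice, probability 1; weight (1/3)·1 = 1/3.
The weights sum to 8/15.
So P(the car behind door 3 | the host opened door 2) = (1/3) / (8/15) = 5/8.

5/8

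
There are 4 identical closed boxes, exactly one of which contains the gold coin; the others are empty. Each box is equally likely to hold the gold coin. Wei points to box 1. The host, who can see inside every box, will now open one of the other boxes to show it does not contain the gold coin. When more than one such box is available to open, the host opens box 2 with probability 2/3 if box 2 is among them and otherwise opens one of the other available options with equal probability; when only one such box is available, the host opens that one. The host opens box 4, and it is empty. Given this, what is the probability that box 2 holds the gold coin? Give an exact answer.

Consider each possible location of the gold coin in turn.
If it is in box 1 (prior 1/4): box 2 is available but not opened; box 4 gets probability (1 − 2/3)/2 = 1/6; weight (1/4)·(1/6) = 1/24.
If it is in box 2 (prior 1/4): box 2 holds the prize so is unavailable; the host chooses uniformly among the 2 others, probability 1/2; weight (1/4)·(1/2) = 1/8.
If it is in box 3 (prior 1/4): box 2 is available but not opened, probability 1/3; weight (1/4)·(1/3) = 1/12.
If it is in box 4 (prior 1/4): the host opened box 4, so this case is ruled out; weight (1/4)·0 = 0.
The weights sum to 1/4.
So P(the gold coin in box 2 | the host opened box 4) = (1/8) / (1/4) = 1/2.

1/2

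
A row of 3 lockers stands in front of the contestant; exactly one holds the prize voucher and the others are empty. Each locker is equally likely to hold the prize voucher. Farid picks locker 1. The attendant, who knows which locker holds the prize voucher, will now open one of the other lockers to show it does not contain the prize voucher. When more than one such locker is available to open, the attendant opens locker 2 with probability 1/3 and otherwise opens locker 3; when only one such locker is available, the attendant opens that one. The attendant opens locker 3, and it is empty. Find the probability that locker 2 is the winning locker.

3/5

Condition on the true location of the prize voucher.
If it is in locker 1 (prior 1/3): locker 2 is available but not opened, probability 2/3; weight (1/3)·(2/3) = 2/9.
If it is in locker 2 (prior 1/3): only locker 3 is available, probability 1; weight (1/3)·1 = 1/3.
If it is in locker 3 (prior 1/3): the attendant opened locker 3, so this case is ruled out; weight (1/3)·0 = 0.
The weights sum to 5/9.
So P(the prize voucher in locker 2 | the attendant opened locker 3) = (1/3) / (5/9) = 3/5.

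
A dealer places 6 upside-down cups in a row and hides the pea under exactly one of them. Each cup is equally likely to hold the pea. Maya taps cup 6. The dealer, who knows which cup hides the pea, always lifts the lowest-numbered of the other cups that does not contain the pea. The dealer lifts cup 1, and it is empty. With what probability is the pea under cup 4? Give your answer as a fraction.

1/5

Apply Bayes' rule, conditioning on where the pea actually is.
If it is under cup 1 (prior 1/6): the dealer opened cup 1, so this case is ruled out; weight (1/6)·0 = 0.
If it is under any of cups 2, 3, 4, 5, and 6 (prior 1/6 each): cup 1 is the lowest-numbered option available, probability 1; weight (1/6)·1 = 1/6 each.
The weights sum to 5/6.
So P(the pea under cup 4 | the dealer opened cup 1) = (1/6) / (5/6) = 1/5.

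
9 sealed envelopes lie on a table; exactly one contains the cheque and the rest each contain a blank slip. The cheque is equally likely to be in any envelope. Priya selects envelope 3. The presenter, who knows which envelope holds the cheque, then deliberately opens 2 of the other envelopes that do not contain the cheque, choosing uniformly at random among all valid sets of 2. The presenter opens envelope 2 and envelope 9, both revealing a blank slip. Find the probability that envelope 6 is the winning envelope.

4/27

Consider each possible location of the cheque in turn.
If it is in any of envelopes 1, 4, 5, 6, 7, and 8 (prior 1/9 each): the presenter has 21 equally likely choices, so probability 1/21; weight (1/9)·(1/21) = 1/189 each.
If it is in either of envelopes 2 and 9 (prior 1/9 each): that envelope was opened and seen not to hold the prize — ruled out; weight (1/9)·0 = 0 each.
If it is in envelope 3 (prior 1/9): the presenter has 28 equally likely choices, so probability 1/28; weight (1/9)·(1/28) = 1/252.
The weights sum to 1/28.
So P(the cheque in envelope 6 | the presenter opened envelope 2 and envelope 9) = (1/189) / (1/28) = 4/27.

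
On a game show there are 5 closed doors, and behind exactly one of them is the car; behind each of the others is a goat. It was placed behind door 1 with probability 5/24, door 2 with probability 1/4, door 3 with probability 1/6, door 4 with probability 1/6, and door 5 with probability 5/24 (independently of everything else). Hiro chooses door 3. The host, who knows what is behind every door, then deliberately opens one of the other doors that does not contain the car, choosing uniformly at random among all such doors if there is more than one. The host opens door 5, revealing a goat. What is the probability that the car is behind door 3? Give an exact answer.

Consider each possible location of the car in turn.
If it is behind door 1 (prior 5/24): the host has 3 equally likely choices, so probability 1/3; weight (5/24)·(1/3) = 5/72.
If it is behind door 2 (prior 1/4): the host has 3 equally likely choices, so probability 1/3; weight (1/4)·(1/3) = 1/12.
If it is behind door 3 (prior 1/6): the host has 4 equally likely choices, so probability 1/4; weight (1/6)·(1/4) = 1/24.
If it is behind door 4 (prior 1/6): the host has 3 equally likely choices, so probability 1/3; weight (1/6)·(1/3) = 1/18.
If it is behind door 5 (prior 5/24): the host opened door 5, so this case is ruled out; weight (5/24)·0 = 0.
The weights sum to 1/4.
So P(the car behind door 3 | the host opened door 5) = (1/24) / (1/4) = 1/6.

1/6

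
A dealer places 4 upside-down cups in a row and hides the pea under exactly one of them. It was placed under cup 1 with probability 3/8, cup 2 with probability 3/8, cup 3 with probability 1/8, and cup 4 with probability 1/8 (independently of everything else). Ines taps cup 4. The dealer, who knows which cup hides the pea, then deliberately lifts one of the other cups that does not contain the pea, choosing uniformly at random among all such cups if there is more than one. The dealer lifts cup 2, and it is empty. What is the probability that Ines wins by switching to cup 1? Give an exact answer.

Apply Bayes' rule, conditioning on where the pea actually is.
If it is under cup 1 (prior 3/8): the dealer has 2 equally likely choices, so probability 1/2; weight (3/8)·(1/2) = 3/16.
If it is under cup 2 (prior 3/8): the dealer opened cup 2, so this case is ruled out; weight (3/8)·0 = 0.
If it is under cup 3 (prior 1/8): the dealer has 2 equally likely choices, so probability 1/2; weight (1/8)·(1/2) = 1/16.
If it is under cup 4 (prior 1/8): the dealer has 3 equally likely choices, so probability 1/3; weight (1/8)·(1/3) = 1/24.
The weights sum to 7/24.
So P(the pea under cup 1 | the dealer opened cup 2) = (3/16) / (7/24) = 9/14.

9/14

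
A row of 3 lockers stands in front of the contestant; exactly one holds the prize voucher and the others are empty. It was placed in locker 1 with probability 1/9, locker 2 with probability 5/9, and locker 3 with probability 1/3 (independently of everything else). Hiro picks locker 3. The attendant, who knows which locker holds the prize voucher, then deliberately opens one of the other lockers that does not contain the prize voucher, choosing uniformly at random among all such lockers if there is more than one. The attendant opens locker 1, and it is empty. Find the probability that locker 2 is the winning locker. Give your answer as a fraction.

Condition on the true location of the prize voucher.
If it is in locker 1 (prior 1/9): the attendant opened locker 1, so this case is ruled out; weight (1/9)·0 = 0.
If it is in locker 2 (prior 5/9): the attendant has no choice, probability 1; weight (5/9)·1 = 5/9.
If it is in locker 3 (prior 1/3): the attendant has 2 equally likely choices, so probability 1/2; weight (1/3)·(1/2) = 1/6.
The weights sum to 13/18.
So P(the prize voucher in locker 2 | the attendant opened locker 1) = (5/9) / (13/18) = 10/13.

10/13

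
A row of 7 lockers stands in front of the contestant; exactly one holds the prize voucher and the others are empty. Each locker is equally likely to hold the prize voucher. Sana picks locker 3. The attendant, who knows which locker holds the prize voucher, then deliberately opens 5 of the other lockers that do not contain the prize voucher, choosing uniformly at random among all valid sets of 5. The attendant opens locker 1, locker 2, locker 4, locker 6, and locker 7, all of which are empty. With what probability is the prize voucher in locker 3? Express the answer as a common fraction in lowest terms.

1/7

Condition on the true location of the prize voucher.
If it is in any of lockers 1, 2, 4, 6, and 7 (prior 1/7 each): that locker was opened and seen not to hold the prize — ruled out; weight (1/7)·0 = 0 each.
If it is in locker 3 (prior 1/7): the attendant has 6 equally likely choices, so probability 1/6; weight (1/7)·(1/6) = 1/42.
If it is in locker 5 (prior 1/7): the attendant has no choice, probability 1; weight (1/7)·1 = 1/7.
The weights sum to 1/6.
So P(the prize voucher in locker 3 | the attendant opened locker 1, locker 2, locker 4, locker 6, and locker 7) = (1/42) / (1/6) = 1/7.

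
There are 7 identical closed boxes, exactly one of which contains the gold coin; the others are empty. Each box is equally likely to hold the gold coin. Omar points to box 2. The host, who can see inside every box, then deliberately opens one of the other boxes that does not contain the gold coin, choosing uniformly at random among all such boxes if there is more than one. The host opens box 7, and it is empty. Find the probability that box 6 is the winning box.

Consider each possible location of the gold coin in turn.
If it is in any of boxes 1, 3, 4, 5, and 6 (prior 1/7 each): the host has 5 equally likely choices, so probability 1/5; weight (1/7)·(1/5) = 1/35 each.
If it is in box 2 (prior 1/7): the host has 6 equally likely choices, so probability 1/6; weight (1/7)·(1/6) = 1/42.
If it is in box 7 (prior 1/7): the host opened box 7, so this case is ruled out; weight (1/7)·0 = 0.
The weights sum to 1/6.
So P(the gold coin in box 6 | the host opened box 7) = (1/35) / (1/6) = 6/35.

6/35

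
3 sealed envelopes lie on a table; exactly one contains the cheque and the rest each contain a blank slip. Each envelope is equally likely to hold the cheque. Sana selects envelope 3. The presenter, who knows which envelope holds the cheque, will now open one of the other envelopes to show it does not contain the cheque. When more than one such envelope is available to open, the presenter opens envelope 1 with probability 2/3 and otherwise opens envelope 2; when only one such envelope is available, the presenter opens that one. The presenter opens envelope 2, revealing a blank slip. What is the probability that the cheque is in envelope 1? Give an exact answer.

Apply Bayes' rule, conditioning on where the cheque actually is.
If it is in envelope 1 (prior 1/3): only envelope 2 is available, probability 1; weight (1/3)·1 = 1/3.
If it is in envelope 2 (prior 1/3): the presenter opened envelope 2, so this case is ruled out; weight (1/3)·0 = 0.
If it is in envelope 3 (prior 1/3): envelope 1 is available but not opened, probability 1/3; weight (1/3)·(1/3) = 1/9.
The weights sum to 4/9.
So P(the cheque in envelope 1 | the presenter opened envelope 2) = (1/3) / (4/9) = 3/4.

3/4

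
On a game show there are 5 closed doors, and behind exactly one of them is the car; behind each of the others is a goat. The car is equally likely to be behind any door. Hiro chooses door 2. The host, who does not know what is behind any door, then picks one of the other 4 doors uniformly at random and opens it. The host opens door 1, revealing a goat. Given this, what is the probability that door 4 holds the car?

1/4

Condition on the true location of the car.
If it is behind door 1 (prior 1/5): the host opened door 1, so this case is ruled out; weight (1/5)·0 = 0.
If it is behind any of doors 2, 3, 4, and 5 (prior 1/5 each): the host picks door 1 with probability 1/4 regardless, and it is not the prize; weight (1/5)·(1/4) = 1/20 each.
The weights sum to 1/5.
So P(the car behind door 4 | the host opened door 1) = (1/20) / (1/5) = 1/4.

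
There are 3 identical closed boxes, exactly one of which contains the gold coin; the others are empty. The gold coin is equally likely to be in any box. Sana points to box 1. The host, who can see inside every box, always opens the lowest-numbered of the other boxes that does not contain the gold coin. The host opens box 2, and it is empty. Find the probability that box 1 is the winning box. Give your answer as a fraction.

1/2

Apply Bayes' rule, conditioning on where the gold coin actually is.
If it is in either of boxes 1 and 3 (prior 1/3 each): box 2 is the lowest-numbered option available, probability 1; weight (1/3)·1 = 1/3 each.
If it is in box 2 (prior 1/3): the host opened box 2, so this case is ruled out; weight (1/3)·0 = 0.
The weights sum to 2/3.
So P(the gold coin in box 1 | the host opened box 2) = (1/3) / (2/3) = 1/2.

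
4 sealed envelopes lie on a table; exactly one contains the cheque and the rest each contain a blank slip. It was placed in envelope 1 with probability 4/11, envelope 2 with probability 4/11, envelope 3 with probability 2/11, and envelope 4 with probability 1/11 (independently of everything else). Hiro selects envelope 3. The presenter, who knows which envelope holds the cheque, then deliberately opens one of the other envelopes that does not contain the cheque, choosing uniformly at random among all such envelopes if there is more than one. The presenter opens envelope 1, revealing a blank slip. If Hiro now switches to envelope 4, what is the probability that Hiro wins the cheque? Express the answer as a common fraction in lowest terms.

Apply Bayes' rule, conditioning on where the cheque actually is.
If it is in envelope 1 (prior 4/11): the presenter opened envelope 1, so this case is ruled out; weight (4/11)·0 = 0.
If it is in envelope 2 (prior 4/11): the presenter has 2 equally likely choices, so probability 1/2; weight (4/11)·(1/2) = 2/11.
If it is in envelope 3 (prior 2/11): the presenter has 3 equally likely choices, so probability 1/3; weight (2/11)·(1/3) = 2/33.
If it is in envelope 4 (prior 1/11): the presenter has 2 equally likely choices, so probability 1/2; weight (1/11)·(1/2) = 1/22.
The weights sum to 19/66.
So P(the cheque in envelope 4 | the presenter opened envelope 1) = (1/22) / (19/66) = 3/19.

3/19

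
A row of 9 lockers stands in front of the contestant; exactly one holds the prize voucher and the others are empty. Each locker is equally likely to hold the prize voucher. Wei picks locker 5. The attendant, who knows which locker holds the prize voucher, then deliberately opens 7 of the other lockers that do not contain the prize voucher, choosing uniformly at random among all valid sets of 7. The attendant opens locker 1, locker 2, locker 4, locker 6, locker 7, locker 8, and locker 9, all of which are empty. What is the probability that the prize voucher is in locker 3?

8/9

Condition on the true location of the prize voucher.
If it is in any of lockers 1, 2, 4, 6, 7, 8, and 9 (prior 1/9 each): that locker was opened and seen not to hold the prize — ruled out; weight (1/9)·0 = 0 each.
If it is in locker 3 (prior 1/9): the attendant has no choice, probability 1; weight (1/9)·1 = 1/9.
If it is in locker 5 (prior 1/9): the attendant has 8 equally likely choices, so probability 1/8; weight (1/9)·(1/8) = 1/72.
The weights sum to 1/8.
So P(the prize voucher in locker 3 | the attendant opened locker 1, locker 2, locker 4, locker 6, locker 7, locker 8, and locker 9) = (1/9) / (1/8) = 8/9.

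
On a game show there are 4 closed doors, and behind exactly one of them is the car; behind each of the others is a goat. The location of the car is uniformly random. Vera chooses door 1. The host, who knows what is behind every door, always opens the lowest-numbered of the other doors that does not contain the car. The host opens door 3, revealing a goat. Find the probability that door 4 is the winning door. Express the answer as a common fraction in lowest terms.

0

Condition on the true location of the car.
If it is behind either of doors 1 and 4 (prior 1/4 each): the host would have opened door 2 instead, probability 0; weight (1/4)·0 = 0 each.
If it is behind door 2 (prior 1/4): door 3 is the lowest-numbered option available, probability 1; weight (1/4)·1 = 1/4.
If it is behind door 3 (prior 1/4): the host opened door 3, so this case is ruled out; weight (1/4)·0 = 0.
The weights sum to 1/4.
So P(the car behind door 4 | the host opened door 3) = 0 / (1/4) = 0.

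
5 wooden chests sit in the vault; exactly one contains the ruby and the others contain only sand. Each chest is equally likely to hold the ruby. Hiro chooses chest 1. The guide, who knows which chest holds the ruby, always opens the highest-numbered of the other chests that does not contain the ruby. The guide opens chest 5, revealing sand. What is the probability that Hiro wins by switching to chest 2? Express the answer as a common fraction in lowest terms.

Consider each possible location of the ruby in turn.
If it is in any of chests 1, 2, 3, and 4 (prior 1/5 each): chest 5 is the highest-numbered option available, probability 1; weight (1/5)·1 = 1/5 each.
If it is in chest 5 (prior 1/5): the guide opened chest 5, so this case is ruled out; weight (1/5)·0 = 0.
The weights sum to 4/5.
So P(the ruby in chest 2 | the guide opened chest 5) = (1/5) / (4/5) = 1/4.

1/4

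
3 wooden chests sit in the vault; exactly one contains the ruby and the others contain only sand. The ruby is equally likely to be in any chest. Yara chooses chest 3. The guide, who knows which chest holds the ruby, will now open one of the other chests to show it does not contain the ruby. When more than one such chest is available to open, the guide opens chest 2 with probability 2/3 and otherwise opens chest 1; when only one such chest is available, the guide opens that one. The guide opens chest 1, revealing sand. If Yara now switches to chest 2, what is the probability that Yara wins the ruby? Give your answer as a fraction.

Condition on the true location of the ruby.
If it is in chest 1 (prior 1/3): the guide opened chest 1, so this case is ruled out; weight (1/3)·0 = 0.
If it is in chest 2 (prior 1/3): only chest 1 is available, probability 1; weight (1/3)·1 = 1/3.
If it is in chest 3 (prior 1/3): chest 2 is available but not opened, probability 1/3; weight (1/3)·(1/3) = 1/9.
The weights sum to 4/9.
So P(the ruby in chest 2 | the guide opened chest 1) = (1/3) / (4/9) = 3/4.

3/4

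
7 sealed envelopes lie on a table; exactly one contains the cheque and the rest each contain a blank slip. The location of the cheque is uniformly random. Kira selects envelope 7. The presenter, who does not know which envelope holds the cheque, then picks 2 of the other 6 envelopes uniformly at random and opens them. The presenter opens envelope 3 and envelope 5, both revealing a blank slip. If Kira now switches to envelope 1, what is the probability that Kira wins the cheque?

Because the presenter chose which envelopes to open without knowing where the cheque is, the choice is independent of the prize location. Learning that none of the 2 opened envelopes holds the cheque simply rules out those 2 locations and leaves the remaining 5 envelopes still equally likely by symmetry.
So P(the cheque in envelope 1) = 1/5.

1/5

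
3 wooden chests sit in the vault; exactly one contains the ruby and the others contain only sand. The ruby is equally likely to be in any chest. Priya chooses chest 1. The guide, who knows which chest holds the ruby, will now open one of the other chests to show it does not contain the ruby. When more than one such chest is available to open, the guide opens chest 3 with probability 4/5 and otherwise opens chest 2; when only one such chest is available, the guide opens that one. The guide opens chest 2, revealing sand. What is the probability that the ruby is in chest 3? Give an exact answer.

5/6

Apply Bayes' rule, conditioning on where the ruby actually is.
If it is in chest 1 (prior 1/3): chest 3 is available but not opened, probability 1/5; weight (1/3)·(1/5) = 1/15.
If it is in chest 2 (prior 1/3): the guide opened chest 2, so this case is ruled out; weight (1/3)·0 = 0.
If it is in chest 3 (prior 1/3): only chest 2 is available, probability 1; weight (1/3)·1 = 1/3.
The weights sum to 2/5.
So P(the ruby in chest 3 | the guide opened chest 2) = (1/3) / (2/5) = 5/6.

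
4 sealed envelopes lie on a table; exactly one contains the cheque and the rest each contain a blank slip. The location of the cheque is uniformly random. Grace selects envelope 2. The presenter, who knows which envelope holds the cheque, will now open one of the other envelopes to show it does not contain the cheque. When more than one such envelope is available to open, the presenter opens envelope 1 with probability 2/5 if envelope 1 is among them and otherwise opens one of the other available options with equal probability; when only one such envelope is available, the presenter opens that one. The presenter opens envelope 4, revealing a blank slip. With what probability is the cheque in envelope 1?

Apply Bayes' rule, conditioning on where the cheque actually is.
If it is in envelope 1 (prior 1/4): envelope 1 holds the prize so is unavailable; the presenter chooses uniformly among the 2 others, probability 1/2; weight (1/4)·(1/2) = 1/8.
If it is in envelope 2 (prior 1/4): envelope 1 is available but not opened; envelope 4 gets probability (1 − 2/5)/2 = 3/10; weight (1/4)·(3/10) = 3/40.
If it is in envelope 3 (prior 1/4): envelope 1 is available but not opened, probability 3/5; weight (1/4)·(3/5) = 3/20.
If it is in envelope 4 (prior 1/4): the presenter opened envelope 4, so this case is ruled out; weight (1/4)·0 = 0.
The weights sum to 7/20.
So P(the cheque in envelope 1 | the presenter opened envelope 4) = (1/8) / (7/20) = 5/14.

5/14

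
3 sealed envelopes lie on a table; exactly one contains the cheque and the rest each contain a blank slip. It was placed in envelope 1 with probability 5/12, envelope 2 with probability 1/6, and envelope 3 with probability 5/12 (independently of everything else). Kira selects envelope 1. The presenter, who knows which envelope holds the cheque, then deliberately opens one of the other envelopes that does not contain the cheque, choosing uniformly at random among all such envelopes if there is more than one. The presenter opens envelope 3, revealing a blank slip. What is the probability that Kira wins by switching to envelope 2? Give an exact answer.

Apply Bayes' rule, conditioning on where the cheque actually is.
If it is in envelope 1 (prior 5/12): the presenter has 2 equally likely choices, so probability 1/2; weight (5/12)·(1/2) = 5/24.
If it is in envelope 2 (prior 1/6): the presenter has no choice, probability 1; weight (1/6)·1 = 1/6.
If it is in envelope 3 (prior 5/12): the presenter opened envelope 3, so this case is ruled out; weight (5/12)·0 = 0.
The weights sum to 3/8.
So P(the cheque in envelope 2 | the presenter opened envelope 3) = (1/6) / (3/8) = 4/9.

4/9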